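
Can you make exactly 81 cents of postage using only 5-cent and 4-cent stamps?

We need non-negative x, y with 5x + 4y = 81.
gcd(5, 4) = 1 divides 81, so integer solutions exist.
Search for a non-negative one: x = 1 gives 4y = 81 - 5 = 76, so y = 19.
Check: 5·1 + 4·19 = 81 ✓

Yes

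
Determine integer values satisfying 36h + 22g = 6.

Step 1: Check solvability.
gcd(36, 22) = 2
Since 2 divides 6, solutions exist.

Step 2: Apply extended Euclidean algorithm to find gcd.
We find integers such that 36*x0 + 22*y0 = 2

Step 3: Scale the particular solution.
Multiply by 6/2 = 3:
h = -9, g = 15

Step 4: Verify.
36*(-9) + 22*(15) = 6 = 6 ✓

h = -9, g = 15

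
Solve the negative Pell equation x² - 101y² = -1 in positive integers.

We need x² = 101y² - 1. Try successive y:
y = 1: x² = 101·1² - 1 = 100 = 10² ✓
Check: 10² - 101·1² = 100 - 101 = -1 ✓

x = 10, y = 1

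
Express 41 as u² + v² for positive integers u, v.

We need to find integers u, v > 0 such that u² + v² = 41.
Trying u = 4: v² = 41 - 4² = 41 - 16 = 25
v = 5
Check: 4² + 5² = 16 + 25 = 41 ✓

41 = 4² + 5²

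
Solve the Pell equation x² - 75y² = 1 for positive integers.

We seek the smallest positive integers (x, y) with x² - 75y² = 1, i.e., x² = 75y² + 1.
Try successive y values:
y = 1: x² = 75·1² + 1 = 76, not a perfect square
y = 2: x² = 75·2² + 1 = 301, not a perfect square
y = 3: x² = 75·3² + 1 = 676, x = 26 ✓

Verify: 26² - 75·3² = 676 - 675 = 1 ✓

x = 26, y = 3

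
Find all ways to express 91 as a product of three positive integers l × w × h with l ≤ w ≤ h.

Iterate l from 1 to ⌊91^(1/3)⌋. For each l dividing 91, iterate w ≥ l with w dividing 91/l, and set h = 91/(l·w).
Triples found (2): (1×1×91), (1×7×13)

(1×1×91), (1×7×13)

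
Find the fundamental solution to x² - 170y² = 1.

We seek the smallest positive integers (x, y) with x² - 170y² = 1, i.e., x² = 170y² + 1.
Try successive y values:
y = 1: x² = 170·1² + 1 = 171, not a perfect square
y = 2: x² = 170·2² + 1 = 681, not a perfect square
y = 3: x² = 170·3² + 1 = 1531, not a perfect square
... continuing the search (or via continued fractions) ...
y = 26: x² = 170·26² + 1 = 114921, x = 339 ✓

Verify: 339² - 170·26² = 114921 - 114920 = 1 ✓

x = 339, y = 26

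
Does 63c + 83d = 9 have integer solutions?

Step 1: Compute gcd(63, 83).
gcd(63, 83) = 1

Step 2: Check divisibility.
Does 1 divide 9? 9 = 1 x 9, so yes.

By the theorem on linear Diophantine equations, 63c + 83d = 9 has integer solutions if and only if gcd(63, 83) divides 9. Since 1 | 9, solutions exist.

Yes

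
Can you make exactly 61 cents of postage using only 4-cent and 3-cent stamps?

We need non-negative x, y with 4x + 3y = 61.
gcd(4, 3) = 1 divides 61, so integer solutions exist.
Search for a non-negative one: x = 1 gives 3y = 61 - 4 = 57, so y = 19.
Check: 4·1 + 3·19 = 61 ✓

Yes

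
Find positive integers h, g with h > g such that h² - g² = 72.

Factor: h² - g² = (h+g)(h-g) = 72.
We need two factors of 72 with the same parity.
Use h+g = 36 and h-g = 2 (product 36·2 = 72).
Adding: 2h = 38, so h = 19.
Subtracting: 2g = 34, so g = 17.
Check: 19² - 17² = 361 - 289 = 72 ✓

h = 19, g = 17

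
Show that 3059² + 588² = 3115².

Compute a² + b² = 3059² + 588² = 9357481 + 345744 = 9703225
Compute c² = 3115² = 9703225
Since 9703225 = 9703225, confirmed.

Yes, it is a Pythagorean triple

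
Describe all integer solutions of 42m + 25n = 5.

Step 1: Compute gcd(42, 25) = 1.
Since 1 divides 5, solutions exist.

Step 2: Find a particular solution using extended Euclidean algorithm.
We get m₀ = 15, n₀ = -25.
Check: 42*15 + 25*-25 = 5 = 5 ✓

Step 3: Write the general solution.
m = 15 + (25/1)t = 15 + 25t
n = -25 - (42/1)t = -25 - 42t
for any integer t.

m = 15 + 25t, n = -25 - 42t for integer t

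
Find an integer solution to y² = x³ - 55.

Try small integer x values and check whether x³ - 55 is a perfect square.
x = 4: x³ - 55 = 4³ - 55 = 64 - 55 = 9
Is 9 a perfect square? 3² = 9 ✓
So (x, y) = (4, 3) is a solution.

x = 4, y = 3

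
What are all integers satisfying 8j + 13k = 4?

Step 1: Compute gcd(8, 13) = 1.
Since 1 divides 4, solutions exist.

Step 2: Find a particular solution using extended Euclidean algorithm.
We get j₀ = 20, k₀ = -12.
Check: 8*20 + 13*-12 = 4 = 4 ✓

Step 3: Write the general solution.
j = 20 + (13/1)t = 20 + 13t
k = -12 - (8/1)t = -12 - 8t
for any integer t.

j = 20 + 13t, k = -12 - 8t for integer t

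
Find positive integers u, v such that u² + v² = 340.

Search for u with 340 - u² a perfect square.
u = 4: 340 - 4² = 340 - 16 = 324 = 18² ✓
So u = 4, v = 18.

u = 4, v = 18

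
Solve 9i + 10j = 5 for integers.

Step 1: Check solvability.
gcd(9, 10) = 1
Since 1 divides 5, solutions exist.

Step 2: Apply extended Euclidean algorithm to find gcd.
We find integers such that 9*x0 + 10*y0 = 1

Step 3: Scale the particular solution.
Multiply by 5/1 = 5:
i = -5, j = 5

Step 4: Verify.
9*(-5) + 10*(5) = 5 = 5 ✓

i = -5, j = 5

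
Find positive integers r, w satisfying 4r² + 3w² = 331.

Try small values of r and check whether (331 - 4r²)/3 is a perfect square.
r = 8: 4·8² = 256, so 3w² = 331 - 256 = 75, giving w² = 25, w = 5.
Check: 4·8² + 3·5² = 256 + 75 = 331 ✓

r = 8, w = 5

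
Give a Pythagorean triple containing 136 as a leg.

We need the other leg and hypotenuse such that 136² + x² = c².
Take x = 1152, c = 1160: 136² + 1152² = 18496 + 1327104 = 1345600 = 1160² ✓
Triple: (136, 1152, 1160)

(136, 1152, 1160)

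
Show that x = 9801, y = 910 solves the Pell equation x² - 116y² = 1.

Compute x² = 9801² = 96059601
Compute 116y² = 116·910² = 116·828100 = 96059600
x² - 116y² = 96059601 - 96059600 = 1
Since this equals 1, (9801, 910) is a solution.

Yes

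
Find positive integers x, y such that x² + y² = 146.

Search for x with 146 - x² a perfect square.
x = 5: 146 - 5² = 146 - 25 = 121 = 11² ✓
So x = 5, y = 11.

x = 5, y = 11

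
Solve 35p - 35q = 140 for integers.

Step 1: Check solvability.
gcd(35, 35) = 35
Since 35 divides 140, solutions exist.

Step 2: Apply extended Euclidean algorithm to find gcd.
We find integers such that 35*x0 + 35*y0 = 35

Step 3: Scale the particular solution.
Multiply by 140/35 = 4:
p = 0, q = -4

Step 4: Verify.
35*(0) - 35*(-4) = 140 = 140 ✓

p = 0, q = -4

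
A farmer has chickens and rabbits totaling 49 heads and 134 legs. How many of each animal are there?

Let c = chickens, r = rabbits.
Heads: c + r = 49
Legs: 2c + 4r = 134
From the first equation, c = 49 - r. Substitute:
2(49 - r) + 4r = 134
98 + 2r = 134
r = (134 - 98)/2 = 18
c = 49 - 18 = 31

Chickens: 31, Rabbits: 18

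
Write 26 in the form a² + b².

We need to find integers a, b > 0 such that a² + b² = 26.
Trying a = 1: b² = 26 - 1² = 26 - 1 = 25
b = 5
Check: 1² + 5² = 1 + 25 = 26 ✓

26 = 1² + 5²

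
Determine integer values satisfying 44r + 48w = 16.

Step 1: Check solvability.
gcd(44, 48) = 4
Since 4 divides 16, solutions exist.

Step 2: Apply extended Euclidean algorithm to find gcd.
We find integers such that 44*x0 + 48*y0 = 4

Step 3: Scale the particular solution.
Multiply by 16/4 = 4:
r = -4, w = 4

Step 4: Verify.
44*(-4) + 48*(4) = 16 = 16 ✓

r = -4, w = 4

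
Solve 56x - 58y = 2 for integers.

Step 1: Check solvability.
gcd(56, 58) = 2
Since 2 divides 2, solutions exist.

Step 2: Apply extended Euclidean algorithm to find gcd.
We find integers such that 56*x0 + 58*y0 = 2

Step 3: Scale the particular solution.
Multiply by 2/2 = 1:
x = -1, y = -1

Step 4: Verify.
56*(-1) - 58*(-1) = 2 = 2 ✓

x = -1, y = -1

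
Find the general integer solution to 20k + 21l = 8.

Step 1: Compute gcd(20, 21) = 1.
Since 1 divides 8, solutions exist.

Step 2: Find a particular solution using extended Euclidean algorithm.
We get k₀ = -8, l₀ = 8.
Check: 20*-8 + 21*8 = 8 = 8 ✓

Step 3: Write the general solution.
k = -8 + (21/1)t = -8 + 21t
l = 8 - (20/1)t = 8 - 20t
for any integer t.

k = -8 + 21t, l = 8 - 20t for integer t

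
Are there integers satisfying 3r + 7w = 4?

Step 1: Compute gcd(3, 7).
gcd(3, 7) = 1

Step 2: Check divisibility.
Does 1 divide 4? 4 = 1 x 4, so yes.

By the theorem on linear Diophantine equations, 3r + 7w = 4 has integer solutions if and only if gcd(3, 7) divides 4. Since 1 | 4, solutions exist.

Yes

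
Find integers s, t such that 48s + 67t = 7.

Step 1: Check solvability.
gcd(48, 67) = 1
Since 1 divides 7, solutions exist.

Step 2: Apply extended Euclidean algorithm to find gcd.
We find integers such that 48*x0 + 67*y0 = 1

Step 3: Scale the particular solution.
Multiply by 7/1 = 7:
s = 49, t = -35

Step 4: Verify.
48*(49) + 67*(-35) = 7 = 7 ✓

s = 49, t = -35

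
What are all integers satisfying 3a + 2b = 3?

Step 1: Compute gcd(3, 2) = 1.
Since 1 divides 3, solutions exist.

Step 2: Find a particular solution using extended Euclidean algorithm.
We get a₀ = 3, b₀ = -3.
Check: 3*3 + 2*-3 = 3 = 3 ✓

Step 3: Write the general solution.
a = 3 + (2/1)t = 3 + 2t
b = -3 - (3/1)t = -3 - 3t
for any integer t.

a = 3 + 2t, b = -3 - 3t for integer t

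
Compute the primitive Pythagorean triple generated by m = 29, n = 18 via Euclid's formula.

a = m² - n² = 29² - 18² = 841 - 324 = 517
b = 2mn = 2·29·18 = 1044
c = m² + n² = 841 + 324 = 1165
Verify: 517² + 1044² = 267289 + 1089936 = 1357225 = 1165² ✓

(517, 1044, 1165)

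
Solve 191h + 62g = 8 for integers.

Step 1: Check solvability.
gcd(191, 62) = 1
Since 1 divides 8, solutions exist.

Step 2: Apply extended Euclidean algorithm to find gcd.
We find integers such that 191*x0 + 62*y0 = 1

Step 3: Scale the particular solution.
Multiply by 8/1 = 8:
h = 200, g = -616

Step 4: Verify.
191*(200) + 62*(-616) = 8 = 8 ✓

h = 200, g = -616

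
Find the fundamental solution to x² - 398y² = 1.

We seek the smallest positive integers (x, y) with x² - 398y² = 1, i.e., x² = 398y² + 1.
Try successive y values:
y = 1: x² = 398·1² + 1 = 399, not a perfect square
y = 2: x² = 398·2² + 1 = 1593, not a perfect square
y = 3: x² = 398·3² + 1 = 3583, not a perfect square
... continuing the search (or via continued fractions) ...
y = 20: x² = 398·20² + 1 = 159201, x = 399 ✓

Verify: 399² - 398·20² = 159201 - 159200 = 1 ✓

x = 399, y = 20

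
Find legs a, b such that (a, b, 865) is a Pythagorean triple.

We need a² + b² = 865² = 748225.
Trying: 287² + 816² = 82369 + 665856 = 748225 ✓

(287, 816, 865)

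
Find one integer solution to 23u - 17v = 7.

Step 1: Check solvability.
gcd(23, 17) = 1
Since 1 divides 7, solutions exist.

Step 2: Apply extended Euclidean algorithm to find gcd.
We find integers such that 23*x0 + 17*y0 = 1

Step 3: Scale the particular solution.
Multiply by 7/1 = 7:
u = 21, v = 28

Step 4: Verify.
23*(21) - 17*(28) = 7 = 7 ✓

u = 21, v = 28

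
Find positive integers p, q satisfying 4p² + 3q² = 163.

Try small values of p and check whether (163 - 4p²)/3 is a perfect square.
p = 2: 4·2² = 16, so 3q² = 163 - 16 = 147, giving q² = 49, q = 7.
Check: 4·2² + 3·7² = 16 + 147 = 163 ✓

p = 2, q = 7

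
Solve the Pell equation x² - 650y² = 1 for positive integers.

We seek the smallest positive integers (x, y) with x² - 650y² = 1, i.e., x² = 650y² + 1.
Try successive y values:
y = 1: x² = 650·1² + 1 = 651, not a perfect square
y = 2: x² = 650·2² + 1 = 2601, x = 51 ✓

Verify: 51² - 650·2² = 2601 - 2600 = 1 ✓

x = 51, y = 2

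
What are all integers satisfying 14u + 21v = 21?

Step 1: Compute gcd(14, 21) = 7.
Since 7 divides 21, solutions exist.

Step 2: Find a particular solution using extended Euclidean algorithm.
We get u₀ = -3, v₀ = 3.
Check: 14*-3 + 21*3 = 21 = 21 ✓

Step 3: Write the general solution.
u = -3 + (21/7)t = -3 + 3t
v = 3 - (14/7)t = 3 - 2t
for any integer t.

u = -3 + 3t, v = 3 - 2t for integer t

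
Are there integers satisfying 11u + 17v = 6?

Step 1: Compute gcd(11, 17).
gcd(11, 17) = 1

Step 2: Check divisibility.
Does 1 divide 6? 6 = 1 x 6, so yes.

By the theorem on linear Diophantine equations, 11u + 17v = 6 has integer solutions if and only if gcd(11, 17) divides 6. Since 1 | 6, solutions exist.

Yes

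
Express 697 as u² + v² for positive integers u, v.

We need to find integers u, v > 0 such that u² + v² = 697.
Trying u = 11: v² = 697 - 11² = 697 - 121 = 576
v = 24
Check: 11² + 24² = 121 + 576 = 697 ✓

697 = 11² + 24²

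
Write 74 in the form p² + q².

We need to find integers p, q > 0 such that p² + q² = 74.
Trying p = 5: q² = 74 - 5² = 74 - 25 = 49
q = 7
Check: 5² + 7² = 25 + 49 = 74 ✓

74 = 5² + 7²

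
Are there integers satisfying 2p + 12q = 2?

Step 1: Compute gcd(2, 12).
gcd(2, 12) = 2

Step 2: Check divisibility.
Does 2 divide 2? 2 = 2 x 1, so yes.

By the theorem on linear Diophantine equations, 2p + 12q = 2 has integer solutions if and only if gcd(2, 12) divides 2. Since 2 | 2, solutions exist.

Yes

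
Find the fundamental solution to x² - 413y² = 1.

We seek the smallest positive integers (x, y) with x² - 413y² = 1, i.e., x² = 413y² + 1.
Try successive y values:
y = 1: x² = 413·1² + 1 = 414, not a perfect square
y = 2: x² = 413·2² + 1 = 1653, not a perfect square
y = 3: x² = 413·3² + 1 = 3718, not a perfect square
... continuing the search (or via continued fractions) ...
y = 5580: x² = 413·5580² + 1 = 12859333201, x = 113399 ✓

Verify: 113399² - 413·5580² = 12859333201 - 12859333200 = 1 ✓

x = 113399, y = 5580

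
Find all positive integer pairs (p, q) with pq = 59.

The positive divisors of 59 are: 1, 59.
Each divisor d gives the pair (d, 59/d):
(1, 59), (59, 1)

(1, 59), (59, 1)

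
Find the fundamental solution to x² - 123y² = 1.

We seek the smallest positive integers (x, y) with x² - 123y² = 1, i.e., x² = 123y² + 1.
Try successive y values:
y = 1: x² = 123·1² + 1 = 124, not a perfect square
y = 2: x² = 123·2² + 1 = 493, not a perfect square
y = 3: x² = 123·3² + 1 = 1108, not a perfect square
... continuing the search (or via continued fractions) ...
y = 11: x² = 123·11² + 1 = 14884, x = 122 ✓

Verify: 122² - 123·11² = 14884 - 14883 = 1 ✓

x = 122, y = 11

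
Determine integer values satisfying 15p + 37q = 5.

Step 1: Check solvability.
gcd(15, 37) = 1
Since 1 divides 5, solutions exist.

Step 2: Apply extended Euclidean algorithm to find gcd.
We find integers such that 15*x0 + 37*y0 = 1

Step 3: Scale the particular solution.
Multiply by 5/1 = 5:
p = 25, q = -10

Step 4: Verify.
15*(25) + 37*(-10) = 5 = 5 ✓

p = 25, q = -10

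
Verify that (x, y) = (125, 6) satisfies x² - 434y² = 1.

Compute x² = 125² = 15625
Compute 434y² = 434·6² = 434·36 = 15624
x² - 434y² = 15625 - 15624 = 1
Since this equals 1, (125, 6) is a solution.

Yes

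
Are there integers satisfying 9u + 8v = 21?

Step 1: Compute gcd(9, 8).
gcd(9, 8) = 1

Step 2: Check divisibility.
Does 1 divide 21? 21 = 1 x 21, so yes.

By the theorem on linear Diophantine equations, 9u + 8v = 21 has integer solutions if and only if gcd(9, 8) divides 21. Since 1 | 21, solutions exist.

Yes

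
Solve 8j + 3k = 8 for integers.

Step 1: Check solvability.
gcd(8, 3) = 1
Since 1 divides 8, solutions exist.

Step 2: Apply extended Euclidean algorithm to find gcd.
We find integers such that 8*x0 + 3*y0 = 1

Step 3: Scale the particular solution.
Multiply by 8/1 = 8:
j = -8, k = 24

Step 4: Verify.
8*(-8) + 3*(24) = 8 = 8 ✓

j = -8, k = 24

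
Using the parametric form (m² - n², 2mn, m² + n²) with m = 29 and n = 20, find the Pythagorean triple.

a = m² - n² = 841 - 400 = 441
b = 2mn = 2·29·20 = 1160
c = m² + n² = 841 + 400 = 1241
Verify: 441² + 1160² = 194481 + 1345600 = 1540081 = 1241² ✓

(441, 1160, 1241)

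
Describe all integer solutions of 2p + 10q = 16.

Step 1: Compute gcd(2, 10) = 2.
Since 2 divides 16, solutions exist.

Step 2: Find a particular solution using extended Euclidean algorithm.
We get p₀ = 8, q₀ = 0.
Check: 2*8 + 10*0 = 16 = 16 ✓

Step 3: Write the general solution.
p = 8 + (10/2)t = 8 + 5t
q = 0 - (2/2)t = 0 - 1t
for any integer t.

p = 8 + 5t, q = 0 - 1t for integer t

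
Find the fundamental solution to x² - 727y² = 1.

We seek the smallest positive integers (x, y) with x² - 727y² = 1, i.e., x² = 727y² + 1.
Try successive y values:
y = 1: x² = 727·1² + 1 = 728, not a perfect square
y = 2: x² = 727·2² + 1 = 2909, not a perfect square
y = 3: x² = 727·3² + 1 = 6544, not a perfect square
... continuing the search (or via continued fractions) ...
y = 27: x² = 727·27² + 1 = 529984, x = 728 ✓

Verify: 728² - 727·27² = 529984 - 529983 = 1 ✓

x = 728, y = 27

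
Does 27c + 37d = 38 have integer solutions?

Step 1: Compute gcd(27, 37).
gcd(27, 37) = 1

Step 2: Check divisibility.
Does 1 divide 38? 38 = 1 x 38, so yes.

By the theorem on linear Diophantine equations, 27c + 37d = 38 has integer solutions if and only if gcd(27, 37) divides 38. Since 1 | 38, solutions exist.

Yes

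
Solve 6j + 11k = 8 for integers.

Step 1: Check solvability.
gcd(6, 11) = 1
Since 1 divides 8, solutions exist.

Step 2: Apply extended Euclidean algorithm to find gcd.
We find integers such that 6*x0 + 11*y0 = 1

Step 3: Scale the particular solution.
Multiply by 8/1 = 8:
j = 16, k = -8

Step 4: Verify.
6*(16) + 11*(-8) = 8 = 8 ✓

j = 16, k = -8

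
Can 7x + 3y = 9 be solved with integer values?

Step 1: Compute gcd(7, 3).
gcd(7, 3) = 1

Step 2: Check divisibility.
Does 1 divide 9? 9 = 1 x 9, so yes.

By the theorem on linear Diophantine equations, 7x + 3y = 9 has integer solutions if and only if gcd(7, 3) divides 9. Since 1 | 9, solutions exist.

Yes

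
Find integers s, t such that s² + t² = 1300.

We need to find integers s, t > 0 such that s² + t² = 1300.
Trying s = 2: t² = 1300 - 2² = 1300 - 4 = 1296
t = 36
Check: 2² + 36² = 4 + 1296 = 1300 ✓

1300 = 2² + 36²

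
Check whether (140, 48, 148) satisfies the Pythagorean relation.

Compute a² + b²:
140² + 48² = 19600 + 2304 = 21904
Compute c²:
148² = 21904
Since 21904 = 21904, it is a Pythagorean triple.

Yes, it is a Pythagorean triple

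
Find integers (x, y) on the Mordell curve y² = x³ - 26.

Try small integer x values and check whether x³ - 26 is a perfect square.
x = 3: x³ - 26 = 3³ - 26 = 27 - 26 = 1
Is 1 a perfect square? 1² = 1 ✓
So (x, y) = (3, -1) is a solution.

x = 3, y = -1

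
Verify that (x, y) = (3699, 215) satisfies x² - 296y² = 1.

Compute x² = 3699² = 13682601
Compute 296y² = 296·215² = 296·46225 = 13682600
x² - 296y² = 13682601 - 13682600 = 1
Since this equals 1, (3699, 215) is a solution.

Yes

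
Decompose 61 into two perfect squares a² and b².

We need to find integers a, b > 0 such that a² + b² = 61.
Trying a = 5: b² = 61 - 5² = 61 - 25 = 36
b = 6
Check: 5² + 6² = 25 + 36 = 61 ✓

61 = 5² + 6²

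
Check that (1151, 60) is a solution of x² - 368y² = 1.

Compute x² = 1151² = 1324801
Compute 368y² = 368·60² = 368·3600 = 1324800
x² - 368y² = 1324801 - 1324800 = 1
Since this equals 1, (1151, 60) is a solution.

Yes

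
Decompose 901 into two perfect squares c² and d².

We need to find integers c, d > 0 such that c² + d² = 901.
Trying c = 1: d² = 901 - 1² = 901 - 1 = 900
d = 30
Check: 1² + 30² = 1 + 900 = 901 ✓

901 = 1² + 30²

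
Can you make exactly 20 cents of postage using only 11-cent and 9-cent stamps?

We need non-negative x, y with 11x + 9y = 20.
gcd(11, 9) = 1 divides 20, so integer solutions exist.
Search for a non-negative one: x = 1 gives 9y = 20 - 11 = 9, so y = 1.
Check: 11·1 + 9·1 = 20 ✓

Yes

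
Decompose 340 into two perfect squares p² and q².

We need to find integers p, q > 0 such that p² + q² = 340.
Trying p = 4: q² = 340 - 4² = 340 - 16 = 324
q = 18
Check: 4² + 18² = 16 + 324 = 340 ✓

340 = 4² + 18²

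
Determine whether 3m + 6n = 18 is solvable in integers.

Step 1: Compute gcd(3, 6).
gcd(3, 6) = 3

Step 2: Check divisibility.
Does 3 divide 18? 18 = 3 x 6, so yes.

By the theorem on linear Diophantine equations, 3m + 6n = 18 has integer solutions if and only if gcd(3, 6) divides 18. Since 3 | 18, solutions exist.

Yes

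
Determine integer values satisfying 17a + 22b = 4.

Step 1: Check solvability.
gcd(17, 22) = 1
Since 1 divides 4, solutions exist.

Step 2: Apply extended Euclidean algorithm to find gcd.
We find integers such that 17*x0 + 22*y0 = 1

Step 3: Scale the particular solution.
Multiply by 4/1 = 4:
a = -36, b = 28

Step 4: Verify.
17*(-36) + 22*(28) = 4 = 4 ✓

a = -36, b = 28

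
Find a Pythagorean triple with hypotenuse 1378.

We need a² + b² = 1378² = 1898884.
Trying: 1122² + 800² = 1258884 + 640000 = 1898884 ✓

(1122, 800, 1378)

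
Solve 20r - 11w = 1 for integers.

Step 1: Check solvability.
gcd(20, 11) = 1
Since 1 divides 1, solutions exist.

Step 2: Apply extended Euclidean algorithm to find gcd.
We find integers such that 20*x0 + 11*y0 = 1

Step 3: Scale the particular solution.
Multiply by 1/1 = 1:
r = 5, w = 9

Step 4: Verify.
20*(5) - 11*(9) = 1 = 1 ✓

r = 5, w = 9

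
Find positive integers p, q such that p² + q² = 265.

Search for p with 265 - p² a perfect square.
p = 3: 265 - 3² = 265 - 9 = 256 = 16² ✓
So p = 3, q = 16.

p = 3, q = 16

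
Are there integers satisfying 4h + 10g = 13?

Step 1: Compute gcd(4, 10).
gcd(4, 10) = 2

Step 2: Check divisibility.
Does 2 divide 13? 13 = 2 x 6 + 1, so no.

By the theorem on linear Diophantine equations, 4h + 10g = 13 has integer solutions if and only if gcd(4, 10) divides 13. Since 2 does not divide 13, no solutions exist.

No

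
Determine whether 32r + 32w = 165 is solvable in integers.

Step 1: Compute gcd(32, 32).
gcd(32, 32) = 32

Step 2: Check divisibility.
Does 32 divide 165? 165 = 32 x 5 + 5, so no.

By the theorem on linear Diophantine equations, 32r + 32w = 165 has integer solutions if and only if gcd(32, 32) divides 165. Since 32 does not divide 165, no solutions exist.

No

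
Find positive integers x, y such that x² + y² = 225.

Search for x with 225 - x² a perfect square.
x = 9: 225 - 9² = 225 - 81 = 144 = 12² ✓
So x = 9, y = 12.

x = 9, y = 12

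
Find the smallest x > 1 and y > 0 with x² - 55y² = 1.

We seek the smallest positive integers (x, y) with x² - 55y² = 1, i.e., x² = 55y² + 1.
Try successive y values:
y = 1: x² = 55·1² + 1 = 56, not a perfect square
y = 2: x² = 55·2² + 1 = 221, not a perfect square
y = 3: x² = 55·3² + 1 = 496, not a perfect square
... continuing the search (or via continued fractions) ...
y = 12: x² = 55·12² + 1 = 7921, x = 89 ✓

Verify: 89² - 55·12² = 7921 - 7920 = 1 ✓

x = 89, y = 12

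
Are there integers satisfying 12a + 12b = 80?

Step 1: Compute gcd(12, 12).
gcd(12, 12) = 12

Step 2: Check divisibility.
Does 12 divide 80? 80 = 12 x 6 + 8, so no.

By the theorem on linear Diophantine equations, 12a + 12b = 80 has integer solutions if and only if gcd(12, 12) divides 80. Since 12 does not divide 80, no solutions exist.

No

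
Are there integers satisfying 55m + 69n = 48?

Step 1: Compute gcd(55, 69).
gcd(55, 69) = 1

Step 2: Check divisibility.
Does 1 divide 48? 48 = 1 x 48, so yes.

By the theorem on linear Diophantine equations, 55m + 69n = 48 has integer solutions if and only if gcd(55, 69) divides 48. Since 1 | 48, solutions exist.

Yes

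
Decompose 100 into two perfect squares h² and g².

We need to find integers h, g > 0 such that h² + g² = 100.
Trying h = 6: g² = 100 - 6² = 100 - 36 = 64
g = 8
Check: 6² + 8² = 36 + 64 = 100 ✓

100 = 6² + 8²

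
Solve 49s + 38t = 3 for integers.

Step 1: Check solvability.
gcd(49, 38) = 1
Since 1 divides 3, solutions exist.

Step 2: Apply extended Euclidean algorithm to find gcd.
We find integers such that 49*x0 + 38*y0 = 1

Step 3: Scale the particular solution.
Multiply by 3/1 = 3:
s = 21, t = -27

Step 4: Verify.
49*(21) + 38*(-27) = 3 = 3 ✓

s = 21, t = -27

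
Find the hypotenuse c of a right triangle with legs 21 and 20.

c² = a² + b² = 21² + 20² = 441 + 400 = 841
c = sqrt(841) = 29

29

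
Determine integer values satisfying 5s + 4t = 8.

Step 1: Check solvability.
gcd(5, 4) = 1
Since 1 divides 8, solutions exist.

Step 2: Apply extended Euclidean algorithm to find gcd.
We find integers such that 5*x0 + 4*y0 = 1

Step 3: Scale the particular solution.
Multiply by 8/1 = 8:
s = 8, t = -8

Step 4: Verify.
5*(8) + 4*(-8) = 8 = 8 ✓

s = 8, t = -8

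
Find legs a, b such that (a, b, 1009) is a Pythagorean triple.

We need a² + b² = 1009² = 1018081.
Trying: 559² + 840² = 312481 + 705600 = 1018081 ✓

(559, 840, 1009)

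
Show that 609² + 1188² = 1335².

Compute a² + b² = 609² + 1188² = 370881 + 1411344 = 1782225
Compute c² = 1335² = 1782225
Since 1782225 = 1782225, confirmed.

Yes, it is a Pythagorean triple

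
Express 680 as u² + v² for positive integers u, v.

We need to find integers u, v > 0 such that u² + v² = 680.
Trying u = 2: v² = 680 - 2² = 680 - 4 = 676
v = 26
Check: 2² + 26² = 4 + 676 = 680 ✓

680 = 2² + 26²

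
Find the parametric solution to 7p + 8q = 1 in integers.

Step 1: Compute gcd(7, 8) = 1.
Since 1 divides 1, solutions exist.

Step 2: Find a particular solution using extended Euclidean algorithm.
We get p₀ = -1, q₀ = 1.
Check: 7*-1 + 8*1 = 1 = 1 ✓

Step 3: Write the general solution.
p = -1 + (8/1)t = -1 + 8t
q = 1 - (7/1)t = 1 - 7t
for any integer t.

p = -1 + 8t, q = 1 - 7t for integer t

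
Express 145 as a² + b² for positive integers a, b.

We need to find integers a, b > 0 such that a² + b² = 145.
Trying a = 1: b² = 145 - 1² = 145 - 1 = 144
b = 12
Check: 1² + 12² = 1 + 144 = 145 ✓

145 = 1² + 12²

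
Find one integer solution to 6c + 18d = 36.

Step 1: Check solvability.
gcd(6, 18) = 6
Since 6 divides 36, solutions exist.

Step 2: Apply extended Euclidean algorithm to find gcd.
We find integers such that 6*x0 + 18*y0 = 6

Step 3: Scale the particular solution.
Multiply by 36/6 = 6:
c = 6, d = 0

Step 4: Verify.
6*(6) + 18*(0) = 36 = 36 ✓

c = 6, d = 0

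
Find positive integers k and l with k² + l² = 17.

We need to find integers k, l > 0 such that k² + l² = 17.
Trying k = 1: l² = 17 - 1² = 17 - 1 = 16
l = 4
Check: 1² + 4² = 1 + 16 = 17 ✓

17 = 1² + 4²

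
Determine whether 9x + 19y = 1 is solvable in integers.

Step 1: Compute gcd(9, 19).
gcd(9, 19) = 1

Step 2: Check divisibility.
Does 1 divide 1? 1 = 1 x 1, so yes.

By the theorem on linear Diophantine equations, 9x + 19y = 1 has integer solutions if and only if gcd(9, 19) divides 1. Since 1 | 1, solutions exist.

Yes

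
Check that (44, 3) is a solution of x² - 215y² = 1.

Compute x² = 44² = 1936
Compute 215y² = 215·3² = 215·9 = 1935
x² - 215y² = 1936 - 1935 = 1
Since this equals 1, (44, 3) is a solution.

Yes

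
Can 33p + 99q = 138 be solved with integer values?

Step 1: Compute gcd(33, 99).
gcd(33, 99) = 33

Step 2: Check divisibility.
Does 33 divide 138? 138 = 33 x 4 + 6, so no.

By the theorem on linear Diophantine equations, 33p + 99q = 138 has integer solutions if and only if gcd(33, 99) divides 138. Since 33 does not divide 138, no solutions exist.

No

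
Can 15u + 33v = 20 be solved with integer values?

Step 1: Compute gcd(15, 33).
gcd(15, 33) = 3

Step 2: Check divisibility.
Does 3 divide 20? 20 = 3 x 6 + 2, so no.

By the theorem on linear Diophantine equations, 15u + 33v = 20 has integer solutions if and only if gcd(15, 33) divides 20. Since 3 does not divide 20, no solutions exist.

No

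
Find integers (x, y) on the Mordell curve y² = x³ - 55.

Try small integer x values and check whether x³ - 55 is a perfect square.
x = 4: x³ - 55 = 4³ - 55 = 64 - 55 = 9
Is 9 a perfect square? 3² = 9 ✓
So (x, y) = (4, -3) is a solution.

x = 4, y = -3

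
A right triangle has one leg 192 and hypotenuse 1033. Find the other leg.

a² = c² - b² = 1067089 - 36864 = 1030225
a = 1015

1015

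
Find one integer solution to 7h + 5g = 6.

Step 1: Check solvability.
gcd(7, 5) = 1
Since 1 divides 6, solutions exist.

Step 2: Apply extended Euclidean algorithm to find gcd.
We find integers such that 7*x0 + 5*y0 = 1

Step 3: Scale the particular solution.
Multiply by 6/1 = 6:
h = -12, g = 18

Step 4: Verify.
7*(-12) + 5*(18) = 6 = 6 ✓

h = -12, g = 18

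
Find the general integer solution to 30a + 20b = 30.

Step 1: Compute gcd(30, 20) = 10.
Since 10 divides 30, solutions exist.

Step 2: Find a particular solution using extended Euclidean algorithm.
We get a₀ = 3, b₀ = -3.
Check: 30*3 + 20*-3 = 30 = 30 ✓

Step 3: Write the general solution.
a = 3 + (20/10)t = 3 + 2t
b = -3 - (30/10)t = -3 - 3t
for any integer t.

a = 3 + 2t, b = -3 - 3t for integer t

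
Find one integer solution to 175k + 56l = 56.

Step 1: Check solvability.
gcd(175, 56) = 7
Since 7 divides 56, solutions exist.

Step 2: Apply extended Euclidean algorithm to find gcd.
We find integers such that 175*x0 + 56*y0 = 7

Step 3: Scale the particular solution.
Multiply by 56/7 = 8:
k = 8, l = -24

Step 4: Verify.
175*(8) + 56*(-24) = 56 = 56 ✓

k = 8, l = -24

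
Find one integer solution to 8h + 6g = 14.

Step 1: Check solvability.
gcd(8, 6) = 2
Since 2 divides 14, solutions exist.

Step 2: Apply extended Euclidean algorithm to find gcd.
We find integers such that 8*x0 + 6*y0 = 2

Step 3: Scale the particular solution.
Multiply by 14/2 = 7:
h = 7, g = -7

Step 4: Verify.
8*(7) + 6*(-7) = 14 = 14 ✓

h = 7, g = -7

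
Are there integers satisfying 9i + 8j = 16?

Step 1: Compute gcd(9, 8).
gcd(9, 8) = 1

Step 2: Check divisibility.
Does 1 divide 16? 16 = 1 x 16, so yes.

By the theorem on linear Diophantine equations, 9i + 8j = 16 has integer solutions if and only if gcd(9, 8) divides 16. Since 1 | 16, solutions exist.

Yes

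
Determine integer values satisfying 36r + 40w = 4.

Step 1: Check solvability.
gcd(36, 40) = 4
Since 4 divides 4, solutions exist.

Step 2: Apply extended Euclidean algorithm to find gcd.
We find integers such that 36*x0 + 40*y0 = 4

Step 3: Scale the particular solution.
Multiply by 4/4 = 1:
r = -1, w = 1

Step 4: Verify.
36*(-1) + 40*(1) = 4 = 4 ✓

r = -1, w = 1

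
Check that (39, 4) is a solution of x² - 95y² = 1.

Compute x² = 39² = 1521
Compute 95y² = 95·4² = 95·16 = 1520
x² - 95y² = 1521 - 1520 = 1
Since this equals 1, (39, 4) is a solution.

Yes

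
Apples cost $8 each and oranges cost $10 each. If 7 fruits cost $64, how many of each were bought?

Let a = apples, o = oranges.
a + o = 7
8a + 10o = 64
Substitute o = 7 - a:
8a + 10(7 - a) = 64
(8 - 10)a = 64 - 70
-2a = -6
a = 3, o = 7 - 3 = 4

Apples: 3, Oranges: 4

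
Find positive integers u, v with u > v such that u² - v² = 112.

Factor: u² - v² = (u+v)(u-v) = 112.
We need two factors of 112 with the same parity.
Use u+v = 56 and u-v = 2 (product 56·2 = 112).
Adding: 2u = 58, so u = 29.
Subtracting: 2v = 54, so v = 27.
Check: 29² - 27² = 841 - 729 = 112 ✓

u = 29, v = 27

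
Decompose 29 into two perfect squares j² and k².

We need to find integers j, k > 0 such that j² + k² = 29.
Trying j = 2: k² = 29 - 2² = 29 - 4 = 25
k = 5
Check: 2² + 5² = 4 + 25 = 29 ✓

29 = 2² + 5²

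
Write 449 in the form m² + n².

We need to find integers m, n > 0 such that m² + n² = 449.
Trying m = 7: n² = 449 - 7² = 449 - 49 = 400
n = 20
Check: 7² + 20² = 49 + 400 = 449 ✓

449 = 7² + 20²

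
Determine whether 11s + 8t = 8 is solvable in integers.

Step 1: Compute gcd(11, 8).
gcd(11, 8) = 1

Step 2: Check divisibility.
Does 1 divide 8? 8 = 1 x 8, so yes.

By the theorem on linear Diophantine equations, 11s + 8t = 8 has integer solutions if and only if gcd(11, 8) divides 8. Since 1 | 8, solutions exist.

Yes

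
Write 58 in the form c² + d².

We need to find integers c, d > 0 such that c² + d² = 58.
Trying c = 3: d² = 58 - 3² = 58 - 9 = 49
d = 7
Check: 3² + 7² = 9 + 49 = 58 ✓

58 = 3² + 7²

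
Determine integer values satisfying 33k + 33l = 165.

Step 1: Check solvability.
gcd(33, 33) = 33
Since 33 divides 165, solutions exist.

Step 2: Apply extended Euclidean algorithm to find gcd.
We find integers such that 33*x0 + 33*y0 = 33

Step 3: Scale the particular solution.
Multiply by 165/33 = 5:
k = 0, l = 5

Step 4: Verify.
33*(0) + 33*(5) = 165 = 165 ✓

k = 0, l = 5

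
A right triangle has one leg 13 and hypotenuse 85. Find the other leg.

b² = c² - a² = 7225 - 169 = 7056
b = 84

84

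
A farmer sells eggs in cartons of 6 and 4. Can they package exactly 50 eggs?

We need non-negative a, b with 6a + 4b = 50.
gcd(6, 4) = 2 divides 50.
Try a = 1: 4b = 50 - 6 = 44, so b = 11.
One way: 1 cartons of 6 and 11 cartons of 4.

Yes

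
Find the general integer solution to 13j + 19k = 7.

Step 1: Compute gcd(13, 19) = 1.
Since 1 divides 7, solutions exist.

Step 2: Find a particular solution using extended Euclidean algorithm.
We get j₀ = 21, k₀ = -14.
Check: 13*21 + 19*-14 = 7 = 7 ✓

Step 3: Write the general solution.
j = 21 + (19/1)t = 21 + 19t
k = -14 - (13/1)t = -14 - 13t
for any integer t.

j = 21 + 19t, k = -14 - 13t for integer t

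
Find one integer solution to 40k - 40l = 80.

Step 1: Check solvability.
gcd(40, 40) = 40
Since 40 divides 80, solutions exist.

Step 2: Apply extended Euclidean algorithm to find gcd.
We find integers such that 40*x0 + 40*y0 = 40

Step 3: Scale the particular solution.
Multiply by 80/40 = 2:
k = 0, l = -2

Step 4: Verify.
40*(0) - 40*(-2) = 80 = 80 ✓

k = 0, l = -2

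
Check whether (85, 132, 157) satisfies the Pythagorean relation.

Compute a² + b²:
85² + 132² = 7225 + 17424 = 24649
Compute c²:
157² = 24649
Since 24649 = 24649, it is a Pythagorean triple.

Yes, it is a Pythagorean triple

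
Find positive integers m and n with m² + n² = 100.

We need to find integers m, n > 0 such that m² + n² = 100.
Trying m = 6: n² = 100 - 6² = 100 - 36 = 64
n = 8
Check: 6² + 8² = 36 + 64 = 100 ✓

100 = 6² + 8²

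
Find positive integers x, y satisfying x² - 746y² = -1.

We need x² = 746y² - 1. Try successive y:
y = 1: x² = 746·1² - 1 = 745, not a perfect square
y = 2: x² = 746·2² - 1 = 2983, not a perfect square
y = 3: x² = 746·3² - 1 = 6713, not a perfect square
...
y = 202645: x² = 746·202645² - 1 = 30634487034649 = 5534843² ✓
Check: 5534843² - 746·202645² = 30634487034649 - 30634487034650 = -1 ✓

x = 5534843, y = 202645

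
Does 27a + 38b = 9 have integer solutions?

Step 1: Compute gcd(27, 38).
gcd(27, 38) = 1

Step 2: Check divisibility.
Does 1 divide 9? 9 = 1 x 9, so yes.

By the theorem on linear Diophantine equations, 27a + 38b = 9 has integer solutions if and only if gcd(27, 38) divides 9. Since 1 | 9, solutions exist.

Yes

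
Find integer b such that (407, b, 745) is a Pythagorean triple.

b² = c² - a² = 745² - 407² = 555025 - 165649 = 389376
b = sqrt(389376) = 624

624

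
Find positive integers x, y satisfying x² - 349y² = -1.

We need x² = 349y² - 1. Try successive y:
y = 1: x² = 349·1² - 1 = 348, not a perfect square
y = 2: x² = 349·2² - 1 = 1395, not a perfect square
y = 3: x² = 349·3² - 1 = 3140, not a perfect square
...
y = 493: x² = 349·493² - 1 = 84824100 = 9210² ✓
Check: 9210² - 349·493² = 84824100 - 84824101 = -1 ✓

x = 9210, y = 493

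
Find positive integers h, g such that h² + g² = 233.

Search for h with 233 - h² a perfect square.
h = 8: 233 - 8² = 233 - 64 = 169 = 13² ✓
So h = 8, g = 13.

h = 8, g = 13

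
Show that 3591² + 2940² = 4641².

Compute a² + b² = 3591² + 2940² = 12895281 + 8643600 = 21538881
Compute c² = 4641² = 21538881
Since 21538881 = 21538881, confirmed.

Yes, it is a Pythagorean triple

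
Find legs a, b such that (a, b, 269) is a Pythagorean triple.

We need a² + b² = 269² = 72361.
Trying: 69² + 260² = 4761 + 67600 = 72361 ✓

(69, 260, 269)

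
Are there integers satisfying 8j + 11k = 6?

Step 1: Compute gcd(8, 11).
gcd(8, 11) = 1

Step 2: Check divisibility.
Does 1 divide 6? 6 = 1 x 6, so yes.

By the theorem on linear Diophantine equations, 8j + 11k = 6 has integer solutions if and only if gcd(8, 11) divides 6. Since 1 | 6, solutions exist.

Yes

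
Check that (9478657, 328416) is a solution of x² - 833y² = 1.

Compute x² = 9478657² = 89844938523649
Compute 833y² = 833·328416² = 833·107857069056 = 89844938523648
x² - 833y² = 89844938523649 - 89844938523648 = 1
Since this equals 1, (9478657, 328416) is a solution.

Yes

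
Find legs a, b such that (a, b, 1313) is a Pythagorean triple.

We need a² + b² = 1313² = 1723969.
Trying: 255² + 1288² = 65025 + 1658944 = 1723969 ✓

(255, 1288, 1313)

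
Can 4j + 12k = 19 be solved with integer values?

Step 1: Compute gcd(4, 12).
gcd(4, 12) = 4

Step 2: Check divisibility.
Does 4 divide 19? 19 = 4 x 4 + 3, so no.

By the theorem on linear Diophantine equations, 4j + 12k = 19 has integer solutions if and only if gcd(4, 12) divides 19. Since 4 does not divide 19, no solutions exist.

No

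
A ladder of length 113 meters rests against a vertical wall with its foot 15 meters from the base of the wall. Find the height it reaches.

The ladder, wall, and ground form a right triangle with hypotenuse 113 and one leg 15.
By the Pythagorean theorem: h² = 113² - 15² = 12769 - 225 = 12544
h = √12544 = 112 meters

112 meters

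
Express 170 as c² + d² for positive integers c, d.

We need to find integers c, d > 0 such that c² + d² = 170.
Trying c = 1: d² = 170 - 1² = 170 - 1 = 169
d = 13
Check: 1² + 13² = 1 + 169 = 170 ✓

170 = 1² + 13²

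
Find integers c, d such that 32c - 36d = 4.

Step 1: Check solvability.
gcd(32, 36) = 4
Since 4 divides 4, solutions exist.

Step 2: Apply extended Euclidean algorithm to find gcd.
We find integers such that 32*x0 + 36*y0 = 4

Step 3: Scale the particular solution.
Multiply by 4/4 = 1:
c = -1, d = -1

Step 4: Verify.
32*(-1) - 36*(-1) = 4 = 4 ✓

c = -1, d = -1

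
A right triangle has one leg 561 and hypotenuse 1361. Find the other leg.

b² = c² - a² = 1852321 - 314721 = 1537600
b = 1240

1240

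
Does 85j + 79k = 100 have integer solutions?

Step 1: Compute gcd(85, 79).
gcd(85, 79) = 1

Step 2: Check divisibility.
Does 1 divide 100? 100 = 1 x 100, so yes.

By the theorem on linear Diophantine equations, 85j + 79k = 100 has integer solutions if and only if gcd(85, 79) divides 100. Since 1 | 100, solutions exist.

Yes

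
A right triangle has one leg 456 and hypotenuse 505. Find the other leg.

a² = c² - b² = 255025 - 207936 = 47089
a = 217

217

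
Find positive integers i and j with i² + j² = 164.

We need to find integers i, j > 0 such that i² + j² = 164.
Trying i = 8: j² = 164 - 8² = 164 - 64 = 100
j = 10
Check: 8² + 10² = 64 + 100 = 164 ✓

164 = 8² + 10²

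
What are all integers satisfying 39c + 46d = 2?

Step 1: Compute gcd(39, 46) = 1.
Since 1 divides 2, solutions exist.

Step 2: Find a particular solution using extended Euclidean algorithm.
We get c₀ = 26, d₀ = -22.
Check: 39*26 + 46*-22 = 2 = 2 ✓

Step 3: Write the general solution.
c = 26 + (46/1)t = 26 + 46t
d = -22 - (39/1)t = -22 - 39t
for any integer t.

c = 26 + 46t, d = -22 - 39t for integer t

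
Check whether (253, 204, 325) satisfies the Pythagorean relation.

Compute a² + b²:
253² + 204² = 64009 + 41616 = 105625
Compute c²:
325² = 105625
Since 105625 = 105625, it is a Pythagorean triple.

Yes, it is a Pythagorean triple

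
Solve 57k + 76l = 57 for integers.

Step 1: Check solvability.
gcd(57, 76) = 19
Since 19 divides 57, solutions exist.

Step 2: Apply extended Euclidean algorithm to find gcd.
We find integers such that 57*x0 + 76*y0 = 19

Step 3: Scale the particular solution.
Multiply by 57/19 = 3:
k = -3, l = 3

Step 4: Verify.
57*(-3) + 76*(3) = 57 = 57 ✓

k = -3, l = 3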